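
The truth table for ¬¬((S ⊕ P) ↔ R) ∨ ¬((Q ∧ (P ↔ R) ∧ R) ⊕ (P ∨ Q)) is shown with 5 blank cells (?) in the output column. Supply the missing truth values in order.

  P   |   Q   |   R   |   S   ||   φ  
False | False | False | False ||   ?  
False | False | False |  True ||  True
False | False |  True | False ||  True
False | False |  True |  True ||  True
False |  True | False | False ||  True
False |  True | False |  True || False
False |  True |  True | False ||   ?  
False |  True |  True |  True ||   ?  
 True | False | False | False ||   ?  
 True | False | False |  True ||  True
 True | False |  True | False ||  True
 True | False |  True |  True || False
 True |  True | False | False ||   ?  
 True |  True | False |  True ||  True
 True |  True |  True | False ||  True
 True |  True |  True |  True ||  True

Row P=False, Q=False, R=False, S=False: ¬¬((S ⊕ P) ↔ R) = True, ¬((Q ∧ (P ↔ R) ∧ R) ⊕ (P ∨ Q)) = True, so the formula = True.
Row P=False, Q=True, R=True, S=False: ¬¬((S ⊕ P) ↔ R) = False, ¬((Q ∧ (P ↔ R) ∧ R) ⊕ (P ∨ Q)) = False, so the formula = False.
Row P=False, Q=True, R=True, S=True: ¬¬((S ⊕ P) ↔ R) = True, ¬((Q ∧ (P ↔ R) ∧ R) ⊕ (P ∨ Q)) = False, so the formula = True.
Row P=True, Q=False, R=False, S=False: ¬¬((S ⊕ P) ↔ R) = False, ¬((Q ∧ (P ↔ R) ∧ R) ⊕ (P ∨ Q)) = False, so the formula = False.
Row P=True, Q=True, R=False, S=False: ¬¬((S ⊕ P) ↔ R) = False, ¬((Q ∧ (P ↔ R) ∧ R) ⊕ (P ∨ Q)) = False, so the formula = False.

True, False, True, False, False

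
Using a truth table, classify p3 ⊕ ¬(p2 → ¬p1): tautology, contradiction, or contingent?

p1 | p2 | p3 || (p3 ⊕ ¬(p2 → ¬p1))
T  | T  | T  ||         F         
T  | T  | F  ||         T         
T  | F  | T  ||         T         
T  | F  | F  ||         F         
F  | T  | T  ||         T         
F  | T  | F  ||         F         
F  | F  | T  ||         T         
F  | F  | F  ||         F         
4 of 8 rows are T, so the formula is contingent.

contingent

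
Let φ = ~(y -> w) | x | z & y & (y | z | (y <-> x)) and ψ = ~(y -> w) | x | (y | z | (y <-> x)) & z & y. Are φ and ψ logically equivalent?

equivalent

x | y | z | w || φ | ψ
F | F | F | F || F | F
F | F | F | T || F | F
F | F | T | F || F | F
F | F | T | T || F | F
F | T | F | F || T | T
F | T | F | T || F | F
F | T | T | F || T | T
F | T | T | T || T | T
T | F | F | F || T | T
T | F | F | T || T | T
T | F | T | F || T | T
T | F | T | T || T | T
T | T | F | F || T | T
T | T | F | T || T | T
T | T | T | F || T | T
T | T | T | T || T | T
The columns for φ and ψ agree on every row, so they are logically equivalent.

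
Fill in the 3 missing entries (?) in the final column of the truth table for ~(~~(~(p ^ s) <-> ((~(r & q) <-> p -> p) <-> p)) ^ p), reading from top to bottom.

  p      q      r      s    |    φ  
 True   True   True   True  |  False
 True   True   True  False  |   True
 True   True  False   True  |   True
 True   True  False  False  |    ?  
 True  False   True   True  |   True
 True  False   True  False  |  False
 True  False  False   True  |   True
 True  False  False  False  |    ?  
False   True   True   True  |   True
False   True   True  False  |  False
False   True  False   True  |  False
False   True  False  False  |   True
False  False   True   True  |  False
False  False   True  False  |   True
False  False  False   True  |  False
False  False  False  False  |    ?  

Row p=True, q=True, r=False, s=False: ~~(~(p ^ s) <-> ((~(r & q) <-> p -> p) <-> p)) = False, (~~(~(p ^ s) <-> ((~(r & q) <-> p -> p) <-> p)) ^ p) = True, so the formula = False.
Row p=True, q=False, r=False, s=False: ~~(~(p ^ s) <-> ((~(r & q) <-> p -> p) <-> p)) = False, (~~(~(p ^ s) <-> ((~(r & q) <-> p -> p) <-> p)) ^ p) = True, so the formula = False.
Row p=False, q=False, r=False, s=False: ~~(~(p ^ s) <-> ((~(r & q) <-> p -> p) <-> p)) = False, (~~(~(p ^ s) <-> ((~(r & q) <-> p -> p) <-> p)) ^ p) = False, so the formula = True.

False, False, True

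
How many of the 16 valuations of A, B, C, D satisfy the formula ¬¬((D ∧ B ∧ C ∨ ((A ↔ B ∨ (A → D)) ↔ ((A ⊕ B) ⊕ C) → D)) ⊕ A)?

5

A | B | C | D | φ
- | - | - | - | -
F | F | F | F | F
F | F | F | T | F
F | F | T | F | T
F | F | T | T | F
F | T | F | F | T
F | T | F | T | F
F | T | T | F | F
F | T | T | T | T
T | F | F | F | F
T | F | F | T | F
T | F | T | F | T
T | F | T | T | F
T | T | F | F | F
T | T | F | T | F
T | T | T | F | T
T | T | T | T | F
The formula is true on 5 of the 16 rows.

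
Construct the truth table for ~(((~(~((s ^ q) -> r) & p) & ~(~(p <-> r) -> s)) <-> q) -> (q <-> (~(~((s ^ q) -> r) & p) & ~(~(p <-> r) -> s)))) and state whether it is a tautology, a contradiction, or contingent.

  p      q      r      s    |    φ  
 True   True   True   True  |  False
 True   True   True  False  |  False
 True   True  False   True  |  False
 True   True  False  False  |  False
 True  False   True   True  |  False
 True  False   True  False  |  False
 True  False  False   True  |  False
 True  False  False  False  |  False
False   True   True   True  |  False
False   True   True  False  |  False
False   True  False   True  |  False
False   True  False  False  |  False
False  False   True   True  |  False
False  False   True  False  |  False
False  False  False   True  |  False
False  False  False  False  |  False
Every row is False, so the formula is a contradiction.

contradiction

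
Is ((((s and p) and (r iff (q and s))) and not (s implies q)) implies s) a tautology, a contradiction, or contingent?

tautology

p | q | r | s || (s and p) | (q and s) | (r iff (q and s)) | (s implies q) | not (s implies q) | φ
F | F | F | F ||     F     |     F     |         T         |       T       |         F         | T
F | F | F | T ||     F     |     F     |         T         |       F       |         T         | T
F | F | T | F ||     F     |     F     |         F         |       T       |         F         | T
F | F | T | T ||     F     |     F     |         F         |       F       |         T         | T
F | T | F | F ||     F     |     F     |         T         |       T       |         F         | T
F | T | F | T ||     F     |     T     |         F         |       T       |         F         | T
F | T | T | F ||     F     |     F     |         F         |       T       |         F         | T
F | T | T | T ||     F     |     T     |         T         |       T       |         F         | T
T | F | F | F ||     F     |     F     |         T         |       T       |         F         | T
T | F | F | T ||     T     |     F     |         T         |       F       |         T         | T
T | F | T | F ||     F     |     F     |         F         |       T       |         F         | T
T | F | T | T ||     T     |     F     |         F         |       F       |         T         | T
T | T | F | F ||     F     |     F     |         T         |       T       |         F         | T
T | T | F | T ||     T     |     T     |         F         |       T       |         F         | T
T | T | T | F ||     F     |     F     |         F         |       T       |         F         | T
T | T | T | T ||     T     |     T     |         T         |       T       |         F         | T
Every row is T, so the formula is a tautology.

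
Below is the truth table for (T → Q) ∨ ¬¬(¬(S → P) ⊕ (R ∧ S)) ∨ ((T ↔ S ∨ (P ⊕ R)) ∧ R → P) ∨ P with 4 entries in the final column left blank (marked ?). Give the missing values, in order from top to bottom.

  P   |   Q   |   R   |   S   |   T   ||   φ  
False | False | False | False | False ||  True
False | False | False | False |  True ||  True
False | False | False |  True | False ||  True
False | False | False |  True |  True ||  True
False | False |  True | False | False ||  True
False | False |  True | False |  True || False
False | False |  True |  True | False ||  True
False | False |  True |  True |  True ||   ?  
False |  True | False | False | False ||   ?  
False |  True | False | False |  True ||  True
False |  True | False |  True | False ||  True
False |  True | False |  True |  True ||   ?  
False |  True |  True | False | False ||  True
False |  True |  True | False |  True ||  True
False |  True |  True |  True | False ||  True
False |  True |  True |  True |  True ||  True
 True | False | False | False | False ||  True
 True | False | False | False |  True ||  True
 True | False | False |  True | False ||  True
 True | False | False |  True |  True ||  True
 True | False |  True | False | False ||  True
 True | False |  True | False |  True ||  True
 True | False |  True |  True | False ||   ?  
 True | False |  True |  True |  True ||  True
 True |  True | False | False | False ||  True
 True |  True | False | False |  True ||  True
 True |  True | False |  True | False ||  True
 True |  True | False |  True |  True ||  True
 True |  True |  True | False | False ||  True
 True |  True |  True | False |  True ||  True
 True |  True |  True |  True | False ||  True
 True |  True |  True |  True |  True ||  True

False, True, True, True

Row P=False, Q=False, R=True, S=True, T=True: (T → Q) = False, (¬¬(¬(S → P) ⊕ (R ∧ S)) ∨ ((T ↔ S ∨ (P ⊕ R)) ∧ R → P) ∨ P) = False, so the formula = False.
Row P=False, Q=True, R=False, S=False, T=False: (T → Q) = True, (¬¬(¬(S → P) ⊕ (R ∧ S)) ∨ ((T ↔ S ∨ (P ⊕ R)) ∧ R → P) ∨ P) = True, so the formula = True.
Row P=False, Q=True, R=False, S=True, T=True: (T → Q) = True, (¬¬(¬(S → P) ⊕ (R ∧ S)) ∨ ((T ↔ S ∨ (P ⊕ R)) ∧ R → P) ∨ P) = True, so the formula = True.
Row P=True, Q=False, R=True, S=True, T=False: (T → Q) = True, (¬¬(¬(S → P) ⊕ (R ∧ S)) ∨ ((T ↔ S ∨ (P ⊕ R)) ∧ R → P) ∨ P) = True, so the formula = True.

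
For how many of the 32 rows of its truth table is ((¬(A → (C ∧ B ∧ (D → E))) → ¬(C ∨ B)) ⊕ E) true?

A | B | C | D | E | φ
- | - | - | - | - | -
T | T | T | T | T | F
T | T | T | T | F | F
T | T | T | F | T | F
T | T | T | F | F | T
T | T | F | T | T | T
T | T | F | T | F | F
T | T | F | F | T | T
T | T | F | F | F | F
T | F | T | T | T | T
T | F | T | T | F | F
T | F | T | F | T | T
T | F | T | F | F | F
T | F | F | T | T | F
T | F | F | T | F | T
T | F | F | F | T | F
T | F | F | F | F | T
F | T | T | T | T | F
F | T | T | T | F | T
F | T | T | F | T | F
F | T | T | F | F | T
F | T | F | T | T | F
F | T | F | T | F | T
F | T | F | F | T | F
F | T | F | F | F | T
F | F | T | T | T | F
F | F | T | T | F | T
F | F | T | F | T | F
F | F | T | F | F | T
F | F | F | T | T | F
F | F | F | T | F | T
F | F | F | F | T | F
F | F | F | F | F | T
The formula is true on 15 of the 32 rows.

15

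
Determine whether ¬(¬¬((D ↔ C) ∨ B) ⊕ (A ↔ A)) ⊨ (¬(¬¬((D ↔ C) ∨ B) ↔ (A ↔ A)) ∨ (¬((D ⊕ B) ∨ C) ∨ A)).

A | B | C | D | φ | ψ
- | - | - | - | - | -
T | T | T | T | T | T
T | T | T | F | T | T
T | T | F | T | T | T
T | T | F | F | T | T
T | F | T | T | T | T
T | F | T | F | F | T
T | F | F | T | F | T
T | F | F | F | T | T
F | T | T | T | T | F
F | T | T | F | T | F
F | T | F | T | T | T
F | T | F | F | T | F
F | F | T | T | T | F
F | F | T | F | F | T
F | F | F | T | F | T
F | F | F | F | T | T
At A=F, B=T, C=T, D=T we have φ true but ψ false, so φ does not entail ψ.

no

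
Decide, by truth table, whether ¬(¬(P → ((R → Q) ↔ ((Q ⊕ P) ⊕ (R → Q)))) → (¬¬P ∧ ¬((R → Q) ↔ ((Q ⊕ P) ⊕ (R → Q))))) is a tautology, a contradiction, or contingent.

contradiction

P | Q | R || (R → Q) | (Q ⊕ P) | ((Q ⊕ P) ⊕ (R → Q)) | ¬P | ¬¬P | φ
1 | 1 | 1 ||    1    |    0    |          1          | 0  |  1  | 0
1 | 1 | 0 ||    1    |    0    |          1          | 0  |  1  | 0
1 | 0 | 1 ||    0    |    1    |          1          | 0  |  1  | 0
1 | 0 | 0 ||    1    |    1    |          0          | 0  |  1  | 0
0 | 1 | 1 ||    1    |    1    |          0          | 1  |  0  | 0
0 | 1 | 0 ||    1    |    1    |          0          | 1  |  0  | 0
0 | 0 | 1 ||    0    |    0    |          0          | 1  |  0  | 0
0 | 0 | 0 ||    1    |    0    |          1          | 1  |  0  | 0
Every row is 0, so the formula is a contradiction.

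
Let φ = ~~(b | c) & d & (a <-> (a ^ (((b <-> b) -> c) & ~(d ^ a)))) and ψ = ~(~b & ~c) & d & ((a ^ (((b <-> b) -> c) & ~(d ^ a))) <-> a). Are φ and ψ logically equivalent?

equivalent

a | b | c | d | φ | ψ
- | - | - | - | - | -
1 | 1 | 1 | 1 | 0 | 0
1 | 1 | 1 | 0 | 0 | 0
1 | 1 | 0 | 1 | 1 | 1
1 | 1 | 0 | 0 | 0 | 0
1 | 0 | 1 | 1 | 0 | 0
1 | 0 | 1 | 0 | 0 | 0
1 | 0 | 0 | 1 | 0 | 0
1 | 0 | 0 | 0 | 0 | 0
0 | 1 | 1 | 1 | 1 | 1
0 | 1 | 1 | 0 | 0 | 0
0 | 1 | 0 | 1 | 1 | 1
0 | 1 | 0 | 0 | 0 | 0
0 | 0 | 1 | 1 | 1 | 1
0 | 0 | 1 | 0 | 0 | 0
0 | 0 | 0 | 1 | 0 | 0
0 | 0 | 0 | 0 | 0 | 0
The columns for φ and ψ agree on every row, so they are logically equivalent.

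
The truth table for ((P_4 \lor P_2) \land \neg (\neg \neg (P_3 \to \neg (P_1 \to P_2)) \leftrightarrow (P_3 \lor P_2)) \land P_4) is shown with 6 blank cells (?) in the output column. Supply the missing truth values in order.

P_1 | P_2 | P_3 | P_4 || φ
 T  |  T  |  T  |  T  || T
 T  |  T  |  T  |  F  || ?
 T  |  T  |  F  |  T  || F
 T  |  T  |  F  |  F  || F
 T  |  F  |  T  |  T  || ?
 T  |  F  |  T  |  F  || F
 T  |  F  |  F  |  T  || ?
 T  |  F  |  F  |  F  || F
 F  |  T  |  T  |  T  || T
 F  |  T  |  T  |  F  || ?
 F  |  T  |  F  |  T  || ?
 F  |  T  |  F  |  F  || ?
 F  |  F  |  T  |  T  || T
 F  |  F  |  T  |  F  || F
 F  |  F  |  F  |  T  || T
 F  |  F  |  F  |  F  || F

Row P_1=T, P_2=T, P_3=T, P_4=F: (P_4 \lor P_2) = T, \neg (\neg \neg (P_3 \to \neg (P_1 \to P_2)) \leftrightarrow (P_3 \lor P_2)) = T, so the formula = F.
Row P_1=T, P_2=F, P_3=T, P_4=T: (P_4 \lor P_2) = T, \neg (\neg \neg (P_3 \to \neg (P_1 \to P_2)) \leftrightarrow (P_3 \lor P_2)) = F, so the formula = F.
Row P_1=T, P_2=F, P_3=F, P_4=T: (P_4 \lor P_2) = T, \neg (\neg \neg (P_3 \to \neg (P_1 \to P_2)) \leftrightarrow (P_3 \lor P_2)) = T, so the formula = T.
Row P_1=F, P_2=T, P_3=T, P_4=F: (P_4 \lor P_2) = T, \neg (\neg \neg (P_3 \to \neg (P_1 \to P_2)) \leftrightarrow (P_3 \lor P_2)) = T, so the formula = F.
Row P_1=F, P_2=T, P_3=F, P_4=T: (P_4 \lor P_2) = T, \neg (\neg \neg (P_3 \to \neg (P_1 \to P_2)) \leftrightarrow (P_3 \lor P_2)) = F, so the formula = F.
Row P_1=F, P_2=T, P_3=F, P_4=F: (P_4 \lor P_2) = T, \neg (\neg \neg (P_3 \to \neg (P_1 \to P_2)) \leftrightarrow (P_3 \lor P_2)) = F, so the formula = F.

F, F, T, F, F, F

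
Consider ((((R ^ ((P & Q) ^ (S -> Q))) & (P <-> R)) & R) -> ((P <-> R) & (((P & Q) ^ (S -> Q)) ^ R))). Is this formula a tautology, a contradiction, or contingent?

tautology

P | Q | R | S | φ
- | - | - | - | -
T | T | T | T | T
T | T | T | F | T
T | T | F | T | T
T | T | F | F | T
T | F | T | T | T
T | F | T | F | T
T | F | F | T | T
T | F | F | F | T
F | T | T | T | T
F | T | T | F | T
F | T | F | T | T
F | T | F | F | T
F | F | T | T | T
F | F | T | F | T
F | F | F | T | T
F | F | F | F | T
Every row is T, so the formula is a tautology.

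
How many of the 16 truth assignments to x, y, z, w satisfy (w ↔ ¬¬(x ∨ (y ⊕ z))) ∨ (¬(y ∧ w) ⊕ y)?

13

x  y  z  w  |  (y ⊕ z)  (x ∨ (y ⊕ z))  ¬(x ∨ (y ⊕ z))  ¬¬(x ∨ (y ⊕ z))  (w ↔ ¬¬(x ∨ (y ⊕ z)))  (y ∧ w)  ¬(y ∧ w)  (¬(y ∧ w) ⊕ y)  φ
1  1  1  1  |     0           1              0                1                   1               1        0            1         1
1  1  1  0  |     0           1              0                1                   0               0        1            0         0
1  1  0  1  |     1           1              0                1                   1               1        0            1         1
1  1  0  0  |     1           1              0                1                   0               0        1            0         0
1  0  1  1  |     1           1              0                1                   1               0        1            1         1
1  0  1  0  |     1           1              0                1                   0               0        1            1         1
1  0  0  1  |     0           1              0                1                   1               0        1            1         1
1  0  0  0  |     0           1              0                1                   0               0        1            1         1
0  1  1  1  |     0           0              1                0                   0               1        0            1         1
0  1  1  0  |     0           0              1                0                   1               0        1            0         1
0  1  0  1  |     1           1              0                1                   1               1        0            1         1
0  1  0  0  |     1           1              0                1                   0               0        1            0         0
0  0  1  1  |     1           1              0                1                   1               0        1            1         1
0  0  1  0  |     1           1              0                1                   0               0        1            1         1
0  0  0  1  |     0           0              1                0                   0               0        1            1         1
0  0  0  0  |     0           0              1                0                   1               0        1            1         1
The formula is true on 13 of the 16 rows.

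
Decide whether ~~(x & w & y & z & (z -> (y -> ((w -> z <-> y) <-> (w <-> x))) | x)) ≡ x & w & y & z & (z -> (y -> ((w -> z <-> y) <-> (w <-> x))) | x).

x  y  z  w  |  φ  ψ
0  0  0  0  |  0  0
0  0  0  1  |  0  0
0  0  1  0  |  0  0
0  0  1  1  |  0  0
0  1  0  0  |  0  0
0  1  0  1  |  0  0
0  1  1  0  |  0  0
0  1  1  1  |  0  0
1  0  0  0  |  0  0
1  0  0  1  |  0  0
1  0  1  0  |  0  0
1  0  1  1  |  0  0
1  1  0  0  |  0  0
1  1  0  1  |  0  0
1  1  1  0  |  0  0
1  1  1  1  |  1  1
The columns for φ and ψ agree on every row, so they are logically equivalent.

equivalent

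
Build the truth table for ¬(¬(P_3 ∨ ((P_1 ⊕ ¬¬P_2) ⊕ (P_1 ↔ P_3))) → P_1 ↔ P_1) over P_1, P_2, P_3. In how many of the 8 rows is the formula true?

3

P_1 | P_2 | P_3 | ¬P_2 | ¬¬P_2 | (P_1 ⊕ ¬¬P_2) | (P_1 ↔ P_3) | φ
--- | --- | --- | ---- | ----- | ------------- | ----------- | -
 F  |  F  |  F  |  T   |   F   |       F       |      T      | T
 F  |  F  |  T  |  T   |   F   |       F       |      F      | T
 F  |  T  |  F  |  F   |   T   |       T       |      T      | F
 F  |  T  |  T  |  F   |   T   |       T       |      F      | T
 T  |  F  |  F  |  T   |   F   |       T       |      F      | F
 T  |  F  |  T  |  T   |   F   |       T       |      T      | F
 T  |  T  |  F  |  F   |   T   |       F       |      F      | F
 T  |  T  |  T  |  F   |   T   |       F       |      T      | F
The formula is true on 3 of the 8 rows.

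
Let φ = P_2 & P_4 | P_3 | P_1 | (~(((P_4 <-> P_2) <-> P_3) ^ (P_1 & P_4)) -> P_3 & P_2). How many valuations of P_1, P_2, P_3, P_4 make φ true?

15

P_1 | P_2 | P_3 | P_4 || (P_2 & P_4) | (P_4 <-> P_2) | ((P_4 <-> P_2) <-> P_3) | (P_1 & P_4) | (P_3 & P_2) | φ
 1  |  1  |  1  |  1  ||      1      |       1       |            1            |      1      |      1      | 1
 1  |  1  |  1  |  0  ||      0      |       0       |            0            |      0      |      1      | 1
 1  |  1  |  0  |  1  ||      1      |       1       |            0            |      1      |      0      | 1
 1  |  1  |  0  |  0  ||      0      |       0       |            1            |      0      |      0      | 1
 1  |  0  |  1  |  1  ||      0      |       0       |            0            |      1      |      0      | 1
 1  |  0  |  1  |  0  ||      0      |       1       |            1            |      0      |      0      | 1
 1  |  0  |  0  |  1  ||      0      |       0       |            1            |      1      |      0      | 1
 1  |  0  |  0  |  0  ||      0      |       1       |            0            |      0      |      0      | 1
 0  |  1  |  1  |  1  ||      1      |       1       |            1            |      0      |      1      | 1
 0  |  1  |  1  |  0  ||      0      |       0       |            0            |      0      |      1      | 1
 0  |  1  |  0  |  1  ||      1      |       1       |            0            |      0      |      0      | 1
 0  |  1  |  0  |  0  ||      0      |       0       |            1            |      0      |      0      | 1
 0  |  0  |  1  |  1  ||      0      |       0       |            0            |      0      |      0      | 1
 0  |  0  |  1  |  0  ||      0      |       1       |            1            |      0      |      0      | 1
 0  |  0  |  0  |  1  ||      0      |       0       |            1            |      0      |      0      | 1
 0  |  0  |  0  |  0  ||      0      |       1       |            0            |      0      |      0      | 0
The formula is true on 15 of the 16 rows.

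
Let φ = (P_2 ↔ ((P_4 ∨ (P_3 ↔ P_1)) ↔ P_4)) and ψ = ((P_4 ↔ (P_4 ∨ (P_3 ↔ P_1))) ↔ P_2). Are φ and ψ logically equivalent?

equivalent

P_1  P_2  P_3  P_4  |  φ  ψ
 T    T    T    T   |  T  T
 T    T    T    F   |  F  F
 T    T    F    T   |  T  T
 T    T    F    F   |  T  T
 T    F    T    T   |  F  F
 T    F    T    F   |  T  T
 T    F    F    T   |  F  F
 T    F    F    F   |  F  F
 F    T    T    T   |  T  T
 F    T    T    F   |  T  T
 F    T    F    T   |  T  T
 F    T    F    F   |  F  F
 F    F    T    T   |  F  F
 F    F    T    F   |  F  F
 F    F    F    T   |  F  F
 F    F    F    F   |  T  T
The columns for φ and ψ agree on every row, so they are logically equivalent.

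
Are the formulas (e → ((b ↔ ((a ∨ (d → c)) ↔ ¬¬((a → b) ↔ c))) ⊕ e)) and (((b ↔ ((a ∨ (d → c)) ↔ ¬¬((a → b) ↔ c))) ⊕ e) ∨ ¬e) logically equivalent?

equivalent

a | b | c | d | e || φ | ψ
T | T | T | T | T || F | F
T | T | T | T | F || T | T
T | T | T | F | T || F | F
T | T | T | F | F || T | T
T | T | F | T | T || T | T
T | T | F | T | F || T | T
T | T | F | F | T || T | T
T | T | F | F | F || T | T
T | F | T | T | T || F | F
T | F | T | T | F || T | T
T | F | T | F | T || F | F
T | F | T | F | F || T | T
T | F | F | T | T || T | T
T | F | F | T | F || T | T
T | F | F | F | T || T | T
T | F | F | F | F || T | T
F | T | T | T | T || F | F
F | T | T | T | F || T | T
F | T | T | F | T || F | F
F | T | T | F | F || T | T
F | T | F | T | T || F | F
F | T | F | T | F || T | T
F | T | F | F | T || T | T
F | T | F | F | F || T | T
F | F | T | T | T || T | T
F | F | T | T | F || T | T
F | F | T | F | T || T | T
F | F | T | F | F || T | T
F | F | F | T | T || T | T
F | F | F | T | F || T | T
F | F | F | F | T || F | F
F | F | F | F | F || T | T
The columns for φ and ψ agree on every row, so they are logically equivalent.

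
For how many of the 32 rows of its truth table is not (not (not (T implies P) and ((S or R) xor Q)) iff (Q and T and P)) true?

P  Q  R  S  T  |  φ
T  T  T  T  T  |  F
T  T  T  T  F  |  T
T  T  T  F  T  |  F
T  T  T  F  F  |  T
T  T  F  T  T  |  F
T  T  F  T  F  |  T
T  T  F  F  T  |  F
T  T  F  F  F  |  T
T  F  T  T  T  |  T
T  F  T  T  F  |  T
T  F  T  F  T  |  T
T  F  T  F  F  |  T
T  F  F  T  T  |  T
T  F  F  T  F  |  T
T  F  F  F  T  |  T
T  F  F  F  F  |  T
F  T  T  T  T  |  T
F  T  T  T  F  |  T
F  T  T  F  T  |  T
F  T  T  F  F  |  T
F  T  F  T  T  |  T
F  T  F  T  F  |  T
F  T  F  F  T  |  F
F  T  F  F  F  |  T
F  F  T  T  T  |  F
F  F  T  T  F  |  T
F  F  T  F  T  |  F
F  F  T  F  F  |  T
F  F  F  T  T  |  F
F  F  F  T  F  |  T
F  F  F  F  T  |  T
F  F  F  F  F  |  T
The formula is true on 24 of the 32 rows.

24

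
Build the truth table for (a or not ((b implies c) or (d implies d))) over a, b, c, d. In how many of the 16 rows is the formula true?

a | b | c | d | (b implies c) | (d implies d) | φ
- | - | - | - | ------------- | ------------- | -
F | F | F | F |       T       |       T       | F
F | F | F | T |       T       |       T       | F
F | F | T | F |       T       |       T       | F
F | F | T | T |       T       |       T       | F
F | T | F | F |       F       |       T       | F
F | T | F | T |       F       |       T       | F
F | T | T | F |       T       |       T       | F
F | T | T | T |       T       |       T       | F
T | F | F | F |       T       |       T       | T
T | F | F | T |       T       |       T       | T
T | F | T | F |       T       |       T       | T
T | F | T | T |       T       |       T       | T
T | T | F | F |       F       |       T       | T
T | T | F | T |       F       |       T       | T
T | T | T | F |       T       |       T       | T
T | T | T | T |       T       |       T       | T
The formula is true on 8 of the 16 rows.

8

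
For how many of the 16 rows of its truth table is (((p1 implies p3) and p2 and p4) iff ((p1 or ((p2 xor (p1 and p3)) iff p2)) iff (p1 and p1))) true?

7

p1 | p2 | p3 | p4 | φ
-- | -- | -- | -- | -
0  | 0  | 0  | 0  | 1
0  | 0  | 0  | 1  | 1
0  | 0  | 1  | 0  | 1
0  | 0  | 1  | 1  | 1
0  | 1  | 0  | 0  | 1
0  | 1  | 0  | 1  | 0
0  | 1  | 1  | 0  | 1
0  | 1  | 1  | 1  | 0
1  | 0  | 0  | 0  | 0
1  | 0  | 0  | 1  | 0
1  | 0  | 1  | 0  | 0
1  | 0  | 1  | 1  | 0
1  | 1  | 0  | 0  | 0
1  | 1  | 0  | 1  | 0
1  | 1  | 1  | 0  | 0
1  | 1  | 1  | 1  | 1
The formula is true on 7 of the 16 rows.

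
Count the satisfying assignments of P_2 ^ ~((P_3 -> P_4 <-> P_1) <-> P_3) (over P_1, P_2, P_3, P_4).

P_1  P_2  P_3  P_4  |  (P_3 -> P_4)  ((P_3 -> P_4) <-> P_1)  φ
 1    1    1    1   |       1                  1             1
 1    1    1    0   |       0                  0             0
 1    1    0    1   |       1                  1             0
 1    1    0    0   |       1                  1             0
 1    0    1    1   |       1                  1             0
 1    0    1    0   |       0                  0             1
 1    0    0    1   |       1                  1             1
 1    0    0    0   |       1                  1             1
 0    1    1    1   |       1                  0             0
 0    1    1    0   |       0                  1             1
 0    1    0    1   |       1                  0             1
 0    1    0    0   |       1                  0             1
 0    0    1    1   |       1                  0             1
 0    0    1    0   |       0                  1             0
 0    0    0    1   |       1                  0             0
 0    0    0    0   |       1                  0             0
The formula is true on 8 of the 16 rows.

8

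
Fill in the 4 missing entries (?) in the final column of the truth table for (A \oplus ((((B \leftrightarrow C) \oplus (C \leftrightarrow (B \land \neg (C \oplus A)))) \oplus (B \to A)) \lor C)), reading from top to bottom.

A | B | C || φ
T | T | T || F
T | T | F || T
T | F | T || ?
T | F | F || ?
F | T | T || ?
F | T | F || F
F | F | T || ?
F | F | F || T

F, F, T, T

Row A=T, B=F, C=T: ((((B \leftrightarrow C) \oplus (C \leftrightarrow (B \land \neg (C \oplus A)))) \oplus (B \to A)) \lor C) = T, so the formula = F.
Row A=T, B=F, C=F: ((((B \leftrightarrow C) \oplus (C \leftrightarrow (B \land \neg (C \oplus A)))) \oplus (B \to A)) \lor C) = T, so the formula = F.
Row A=F, B=T, C=T: ((((B \leftrightarrow C) \oplus (C \leftrightarrow (B \land \neg (C \oplus A)))) \oplus (B \to A)) \lor C) = T, so the formula = T.
Row A=F, B=F, C=T: ((((B \leftrightarrow C) \oplus (C \leftrightarrow (B \land \neg (C \oplus A)))) \oplus (B \to A)) \lor C) = T, so the formula = T.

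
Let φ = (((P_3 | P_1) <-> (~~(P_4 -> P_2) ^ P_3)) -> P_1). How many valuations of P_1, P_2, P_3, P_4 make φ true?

14

P_1  P_2  P_3  P_4     (P_3 | P_1)  (P_4 -> P_2)  ~(P_4 -> P_2)  ~~(P_4 -> P_2)  (~~(P_4 -> P_2) ^ P_3)  φ
 T    T    T    T           T            T              F              T                   F             T
 T    T    T    F           T            T              F              T                   F             T
 T    T    F    T           T            T              F              T                   T             T
 T    T    F    F           T            T              F              T                   T             T
 T    F    T    T           T            F              T              F                   T             T
 T    F    T    F           T            T              F              T                   F             T
 T    F    F    T           T            F              T              F                   F             T
 T    F    F    F           T            T              F              T                   T             T
 F    T    T    T           T            T              F              T                   F             T
 F    T    T    F           T            T              F              T                   F             T
 F    T    F    T           F            T              F              T                   T             T
 F    T    F    F           F            T              F              T                   T             T
 F    F    T    T           T            F              T              F                   T             F
 F    F    T    F           T            T              F              T                   F             T
 F    F    F    T           F            F              T              F                   F             F
 F    F    F    F           F            T              F              T                   T             T
The formula is true on 14 of the 16 rows.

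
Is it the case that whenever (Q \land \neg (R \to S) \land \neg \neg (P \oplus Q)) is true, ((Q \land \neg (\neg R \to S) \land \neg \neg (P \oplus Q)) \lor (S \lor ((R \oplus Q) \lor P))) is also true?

P | Q | R | S || φ | ψ
0 | 0 | 0 | 0 || 0 | 0
0 | 0 | 0 | 1 || 0 | 1
0 | 0 | 1 | 0 || 0 | 1
0 | 0 | 1 | 1 || 0 | 1
0 | 1 | 0 | 0 || 0 | 1
0 | 1 | 0 | 1 || 0 | 1
0 | 1 | 1 | 0 || 1 | 0
0 | 1 | 1 | 1 || 0 | 1
1 | 0 | 0 | 0 || 0 | 1
1 | 0 | 0 | 1 || 0 | 1
1 | 0 | 1 | 0 || 0 | 1
1 | 0 | 1 | 1 || 0 | 1
1 | 1 | 0 | 0 || 0 | 1
1 | 1 | 0 | 1 || 0 | 1
1 | 1 | 1 | 0 || 0 | 1
1 | 1 | 1 | 1 || 0 | 1
At P=0, Q=1, R=1, S=0 we have φ true but ψ false, so φ does not entail ψ.

no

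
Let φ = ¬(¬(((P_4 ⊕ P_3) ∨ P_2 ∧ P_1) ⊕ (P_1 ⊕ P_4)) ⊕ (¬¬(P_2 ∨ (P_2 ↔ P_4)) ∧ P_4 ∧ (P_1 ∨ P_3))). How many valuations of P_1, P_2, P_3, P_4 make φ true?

5

P_1 | P_2 | P_3 | P_4 || φ
 0  |  0  |  0  |  0  || 0
 0  |  0  |  0  |  1  || 0
 0  |  0  |  1  |  0  || 1
 0  |  0  |  1  |  1  || 1
 0  |  1  |  0  |  0  || 0
 0  |  1  |  0  |  1  || 0
 0  |  1  |  1  |  0  || 1
 0  |  1  |  1  |  1  || 0
 1  |  0  |  0  |  0  || 1
 1  |  0  |  0  |  1  || 1
 1  |  0  |  1  |  0  || 0
 1  |  0  |  1  |  1  || 0
 1  |  1  |  0  |  0  || 0
 1  |  1  |  0  |  1  || 0
 1  |  1  |  1  |  0  || 0
 1  |  1  |  1  |  1  || 0
The formula is true on 5 of the 16 rows.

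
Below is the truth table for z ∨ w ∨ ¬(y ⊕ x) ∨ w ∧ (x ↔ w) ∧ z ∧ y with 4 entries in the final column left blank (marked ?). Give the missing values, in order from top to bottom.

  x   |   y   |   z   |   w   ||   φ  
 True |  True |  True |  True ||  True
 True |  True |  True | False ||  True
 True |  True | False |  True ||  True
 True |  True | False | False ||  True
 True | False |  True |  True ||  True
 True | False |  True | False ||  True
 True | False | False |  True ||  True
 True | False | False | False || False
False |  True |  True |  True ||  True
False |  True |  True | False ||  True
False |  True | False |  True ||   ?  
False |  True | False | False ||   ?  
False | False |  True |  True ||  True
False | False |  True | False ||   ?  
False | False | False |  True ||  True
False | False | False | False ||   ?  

Row x=False, y=True, z=False, w=True: (z ∨ w ∨ ¬(y ⊕ x)) = True, (w ∧ (x ↔ w) ∧ z ∧ y) = False, so the formula = True.
Row x=False, y=True, z=False, w=False: (z ∨ w ∨ ¬(y ⊕ x)) = False, (w ∧ (x ↔ w) ∧ z ∧ y) = False, so the formula = False.
Row x=False, y=False, z=True, w=False: (z ∨ w ∨ ¬(y ⊕ x)) = True, (w ∧ (x ↔ w) ∧ z ∧ y) = False, so the formula = True.
Row x=False, y=False, z=False, w=False: (z ∨ w ∨ ¬(y ⊕ x)) = True, (w ∧ (x ↔ w) ∧ z ∧ y) = False, so the formula = True.

True, False, True, True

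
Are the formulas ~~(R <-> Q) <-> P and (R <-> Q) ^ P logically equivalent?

  P   |   Q   |   R   |   φ   |   ψ  
----- | ----- | ----- | ----- | -----
 True |  True |  True |  True | False
 True |  True | False | False |  True
 True | False |  True | False |  True
 True | False | False |  True | False
False |  True |  True | False |  True
False |  True | False |  True | False
False | False |  True |  True | False
False | False | False | False |  True
The columns differ at P=True, Q=True, R=True (φ=True, ψ=False), so they are not equivalent.

not equivalent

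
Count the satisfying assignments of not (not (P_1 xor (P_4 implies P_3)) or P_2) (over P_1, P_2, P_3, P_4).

4

P_1 | P_2 | P_3 | P_4 || φ
 T  |  T  |  T  |  T  || F
 T  |  T  |  T  |  F  || F
 T  |  T  |  F  |  T  || F
 T  |  T  |  F  |  F  || F
 T  |  F  |  T  |  T  || F
 T  |  F  |  T  |  F  || F
 T  |  F  |  F  |  T  || T
 T  |  F  |  F  |  F  || F
 F  |  T  |  T  |  T  || F
 F  |  T  |  T  |  F  || F
 F  |  T  |  F  |  T  || F
 F  |  T  |  F  |  F  || F
 F  |  F  |  T  |  T  || T
 F  |  F  |  T  |  F  || T
 F  |  F  |  F  |  T  || F
 F  |  F  |  F  |  F  || T
The formula is true on 4 of the 16 rows.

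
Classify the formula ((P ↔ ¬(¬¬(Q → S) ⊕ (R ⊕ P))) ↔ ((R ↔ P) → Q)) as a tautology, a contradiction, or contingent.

contingent

P | Q | R | S | φ
- | - | - | - | -
T | T | T | T | F
T | T | T | F | T
T | T | F | T | T
T | T | F | F | F
T | F | T | T | T
T | F | T | F | T
T | F | F | T | T
T | F | F | F | T
F | T | T | T | F
F | T | T | F | T
F | T | F | T | T
F | T | F | F | F
F | F | T | T | F
F | F | T | F | F
F | F | F | T | F
F | F | F | F | F
8 of 16 rows are T, so the formula is contingent.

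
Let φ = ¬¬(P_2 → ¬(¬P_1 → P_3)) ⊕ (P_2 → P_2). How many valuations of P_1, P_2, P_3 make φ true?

3

P_1 | P_2 | P_3 | ¬P_1 | (¬P_1 → P_3) | ¬(¬P_1 → P_3) | (P_2 → ¬(¬P_1 → P_3)) | ¬(P_2 → ¬(¬P_1 → P_3)) | ¬¬(P_2 → ¬(¬P_1 → P_3)) | (P_2 → P_2) | φ
--- | --- | --- | ---- | ------------ | ------------- | --------------------- | ---------------------- | ----------------------- | ----------- | -
 F  |  F  |  F  |  T   |      F       |       T       |           T           |           F            |            T            |      T      | F
 F  |  F  |  T  |  T   |      T       |       F       |           T           |           F            |            T            |      T      | F
 F  |  T  |  F  |  T   |      F       |       T       |           T           |           F            |            T            |      T      | F
 F  |  T  |  T  |  T   |      T       |       F       |           F           |           T            |            F            |      T      | T
 T  |  F  |  F  |  F   |      T       |       F       |           T           |           F            |            T            |      T      | F
 T  |  F  |  T  |  F   |      T       |       F       |           T           |           F            |            T            |      T      | F
 T  |  T  |  F  |  F   |      T       |       F       |           F           |           T            |            F            |      T      | T
 T  |  T  |  T  |  F   |      T       |       F       |           F           |           T            |            F            |      T      | T
The formula is true on 3 of the 8 rows.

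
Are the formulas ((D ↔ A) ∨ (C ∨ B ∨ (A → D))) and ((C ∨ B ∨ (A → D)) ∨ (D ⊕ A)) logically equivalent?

  A   |   B   |   C   |   D   |   φ   |   ψ  
----- | ----- | ----- | ----- | ----- | -----
 True |  True |  True |  True |  True |  True
 True |  True |  True | False |  True |  True
 True |  True | False |  True |  True |  True
 True |  True | False | False |  True |  True
 True | False |  True |  True |  True |  True
 True | False |  True | False |  True |  True
 True | False | False |  True |  True |  True
 True | False | False | False | False |  True
False |  True |  True |  True |  True |  True
False |  True |  True | False |  True |  True
False |  True | False |  True |  True |  True
False |  True | False | False |  True |  True
False | False |  True |  True |  True |  True
False | False |  True | False |  True |  True
False | False | False |  True |  True |  True
False | False | False | False |  True |  True
The columns differ at A=True, B=False, C=False, D=False (φ=False, ψ=True), so they are not equivalent.

not equivalent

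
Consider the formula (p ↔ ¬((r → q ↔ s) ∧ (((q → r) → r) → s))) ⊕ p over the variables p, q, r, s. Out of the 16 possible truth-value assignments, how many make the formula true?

p  q  r  s  |  φ
T  T  T  T  |  T
T  T  T  F  |  F
T  T  F  T  |  T
T  T  F  F  |  F
T  F  T  T  |  F
T  F  T  F  |  F
T  F  F  T  |  T
T  F  F  F  |  F
F  T  T  T  |  T
F  T  T  F  |  F
F  T  F  T  |  T
F  T  F  F  |  F
F  F  T  T  |  F
F  F  T  F  |  F
F  F  F  T  |  T
F  F  F  F  |  F
The formula is true on 6 of the 16 rows.

6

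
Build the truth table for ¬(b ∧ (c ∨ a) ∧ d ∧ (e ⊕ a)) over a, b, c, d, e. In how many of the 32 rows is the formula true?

a | b | c | d | e || ¬(b ∧ (c ∨ a) ∧ d ∧ (e ⊕ a))
1 | 1 | 1 | 1 | 1 ||              1              
1 | 1 | 1 | 1 | 0 ||              0              
1 | 1 | 1 | 0 | 1 ||              1              
1 | 1 | 1 | 0 | 0 ||              1              
1 | 1 | 0 | 1 | 1 ||              1              
1 | 1 | 0 | 1 | 0 ||              0              
1 | 1 | 0 | 0 | 1 ||              1              
1 | 1 | 0 | 0 | 0 ||              1              
1 | 0 | 1 | 1 | 1 ||              1              
1 | 0 | 1 | 1 | 0 ||              1              
1 | 0 | 1 | 0 | 1 ||              1              
1 | 0 | 1 | 0 | 0 ||              1              
1 | 0 | 0 | 1 | 1 ||              1              
1 | 0 | 0 | 1 | 0 ||              1              
1 | 0 | 0 | 0 | 1 ||              1              
1 | 0 | 0 | 0 | 0 ||              1              
0 | 1 | 1 | 1 | 1 ||              0              
0 | 1 | 1 | 1 | 0 ||              1              
0 | 1 | 1 | 0 | 1 ||              1              
0 | 1 | 1 | 0 | 0 ||              1              
0 | 1 | 0 | 1 | 1 ||              1              
0 | 1 | 0 | 1 | 0 ||              1              
0 | 1 | 0 | 0 | 1 ||              1              
0 | 1 | 0 | 0 | 0 ||              1              
0 | 0 | 1 | 1 | 1 ||              1              
0 | 0 | 1 | 1 | 0 ||              1              
0 | 0 | 1 | 0 | 1 ||              1              
0 | 0 | 1 | 0 | 0 ||              1              
0 | 0 | 0 | 1 | 1 ||              1              
0 | 0 | 0 | 1 | 0 ||              1              
0 | 0 | 0 | 0 | 1 ||              1              
0 | 0 | 0 | 0 | 0 ||              1              
The formula is true on 29 of the 32 rows.

29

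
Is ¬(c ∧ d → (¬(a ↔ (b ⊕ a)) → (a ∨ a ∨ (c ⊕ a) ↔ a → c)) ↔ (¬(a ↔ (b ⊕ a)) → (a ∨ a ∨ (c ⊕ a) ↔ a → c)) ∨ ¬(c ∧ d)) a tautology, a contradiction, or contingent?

a | b | c | d || φ
T | T | T | T || F
T | T | T | F || F
T | T | F | T || F
T | T | F | F || F
T | F | T | T || F
T | F | T | F || F
T | F | F | T || F
T | F | F | F || F
F | T | T | T || F
F | T | T | F || F
F | T | F | T || F
F | T | F | F || F
F | F | T | T || F
F | F | T | F || F
F | F | F | T || F
F | F | F | F || F
Every row is F, so the formula is a contradiction.

contradiction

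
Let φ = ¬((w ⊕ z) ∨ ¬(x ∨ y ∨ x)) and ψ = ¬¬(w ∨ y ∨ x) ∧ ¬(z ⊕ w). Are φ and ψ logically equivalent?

x | y | z | w || φ | ψ
0 | 0 | 0 | 0 || 0 | 0
0 | 0 | 0 | 1 || 0 | 0
0 | 0 | 1 | 0 || 0 | 0
0 | 0 | 1 | 1 || 0 | 1
0 | 1 | 0 | 0 || 1 | 1
0 | 1 | 0 | 1 || 0 | 0
0 | 1 | 1 | 0 || 0 | 0
0 | 1 | 1 | 1 || 1 | 1
1 | 0 | 0 | 0 || 1 | 1
1 | 0 | 0 | 1 || 0 | 0
1 | 0 | 1 | 0 || 0 | 0
1 | 0 | 1 | 1 || 1 | 1
1 | 1 | 0 | 0 || 1 | 1
1 | 1 | 0 | 1 || 0 | 0
1 | 1 | 1 | 0 || 0 | 0
1 | 1 | 1 | 1 || 1 | 1
The columns differ at x=0, y=0, z=1, w=1 (φ=0, ψ=1), so they are not equivalent.

not equivalent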